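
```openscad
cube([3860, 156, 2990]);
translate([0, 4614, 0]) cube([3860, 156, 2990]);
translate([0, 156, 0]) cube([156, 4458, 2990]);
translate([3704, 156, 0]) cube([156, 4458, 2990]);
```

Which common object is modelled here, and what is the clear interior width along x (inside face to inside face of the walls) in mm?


A house (or room) frame. The interior width is 3548 mm.

Four 2990 mm walls enclosing a rectangle with no floor or roof — a room or house frame. Outside width is 3860 mm and wall thickness is 156 mm, so the interior width is 3860 − 2 × 156 = 3548 mm.


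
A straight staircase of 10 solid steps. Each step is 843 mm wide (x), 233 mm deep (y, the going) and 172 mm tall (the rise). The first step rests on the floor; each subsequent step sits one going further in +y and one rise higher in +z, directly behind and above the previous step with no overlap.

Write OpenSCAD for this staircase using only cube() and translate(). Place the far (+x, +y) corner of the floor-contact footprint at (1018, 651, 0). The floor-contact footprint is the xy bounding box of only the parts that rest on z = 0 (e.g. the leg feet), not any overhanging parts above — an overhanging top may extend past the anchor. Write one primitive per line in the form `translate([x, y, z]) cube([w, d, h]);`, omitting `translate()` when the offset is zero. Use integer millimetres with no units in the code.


translate([175, 418, 0]) cube([843, 233, 172]);
translate([175, 651, 172]) cube([843, 233, 172]);
translate([175, 884, 344]) cube([843, 233, 172]);
translate([175, 1117, 516]) cube([843, 233, 172]);
translate([175, 1350, 688]) cube([843, 233, 172]);
translate([175, 1583, 860]) cube([843, 233, 172]);
translate([175, 1816, 1032]) cube([843, 233, 172]);
translate([175, 2049, 1204]) cube([843, 233, 172]);
translate([175, 2282, 1376]) cube([843, 233, 172]);
translate([175, 2515, 1548]) cube([843, 233, 172]);


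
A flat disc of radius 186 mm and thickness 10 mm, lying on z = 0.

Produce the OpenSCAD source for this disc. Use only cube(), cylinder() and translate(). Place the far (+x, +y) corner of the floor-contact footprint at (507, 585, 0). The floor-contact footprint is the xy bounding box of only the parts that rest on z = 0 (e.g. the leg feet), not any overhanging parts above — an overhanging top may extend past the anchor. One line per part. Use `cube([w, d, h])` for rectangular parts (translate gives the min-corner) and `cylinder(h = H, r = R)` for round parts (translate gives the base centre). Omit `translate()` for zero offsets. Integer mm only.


translate([321, 399, 0]) cylinder(h = 10, r = 186);


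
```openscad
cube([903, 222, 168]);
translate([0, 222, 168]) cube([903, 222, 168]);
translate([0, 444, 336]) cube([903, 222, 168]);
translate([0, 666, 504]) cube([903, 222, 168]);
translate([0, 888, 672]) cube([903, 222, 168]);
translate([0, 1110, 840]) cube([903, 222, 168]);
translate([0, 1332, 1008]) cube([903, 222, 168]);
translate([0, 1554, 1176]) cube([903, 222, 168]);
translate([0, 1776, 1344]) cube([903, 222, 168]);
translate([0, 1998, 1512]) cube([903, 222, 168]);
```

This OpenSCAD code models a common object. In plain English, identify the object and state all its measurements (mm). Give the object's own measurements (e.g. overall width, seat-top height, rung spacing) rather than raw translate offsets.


A straight staircase of 10 solid steps. Each step is 903 mm wide (x), 222 mm deep (y, the going) and 168 mm tall (the rise). The first step rests on the floor; each subsequent step sits one going further in +y and one rise higher in +z, directly behind and above the previous step with no overlap.


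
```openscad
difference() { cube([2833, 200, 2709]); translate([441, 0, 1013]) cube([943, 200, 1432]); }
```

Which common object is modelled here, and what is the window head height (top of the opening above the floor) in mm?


A wall with a window opening. The window head height is 2445 mm.

A wall with a rectangular opening subtracted — a window. Sill at z = 1013, opening 1432 mm tall, so the head is at 1013 + 1432 = 2445 mm.


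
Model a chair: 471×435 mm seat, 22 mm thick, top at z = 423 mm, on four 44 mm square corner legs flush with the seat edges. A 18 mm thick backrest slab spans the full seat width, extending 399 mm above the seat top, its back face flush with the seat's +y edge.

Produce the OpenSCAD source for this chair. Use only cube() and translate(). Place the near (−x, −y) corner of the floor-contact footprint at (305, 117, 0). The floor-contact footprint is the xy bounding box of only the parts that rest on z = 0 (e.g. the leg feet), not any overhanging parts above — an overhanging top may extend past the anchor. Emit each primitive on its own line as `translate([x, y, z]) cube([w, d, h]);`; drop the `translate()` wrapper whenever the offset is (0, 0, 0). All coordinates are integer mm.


translate([305, 117, 401]) cube([471, 435, 22]);
translate([305, 117, 0]) cube([44, 44, 401]);
translate([732, 117, 0]) cube([44, 44, 401]);
translate([305, 508, 0]) cube([44, 44, 401]);
translate([732, 508, 0]) cube([44, 44, 401]);
translate([305, 534, 423]) cube([471, 18, 399]);


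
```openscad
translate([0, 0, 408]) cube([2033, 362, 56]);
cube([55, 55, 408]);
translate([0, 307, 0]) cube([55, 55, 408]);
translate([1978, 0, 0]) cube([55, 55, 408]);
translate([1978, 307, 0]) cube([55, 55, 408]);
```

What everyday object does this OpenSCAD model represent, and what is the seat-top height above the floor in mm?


A bench. The seat-top height is 464 mm.

A long slab on four corner posts — a bench. The slab sits at z = 408 with thickness 56, so the top is 408 + 56 = 464 mm.


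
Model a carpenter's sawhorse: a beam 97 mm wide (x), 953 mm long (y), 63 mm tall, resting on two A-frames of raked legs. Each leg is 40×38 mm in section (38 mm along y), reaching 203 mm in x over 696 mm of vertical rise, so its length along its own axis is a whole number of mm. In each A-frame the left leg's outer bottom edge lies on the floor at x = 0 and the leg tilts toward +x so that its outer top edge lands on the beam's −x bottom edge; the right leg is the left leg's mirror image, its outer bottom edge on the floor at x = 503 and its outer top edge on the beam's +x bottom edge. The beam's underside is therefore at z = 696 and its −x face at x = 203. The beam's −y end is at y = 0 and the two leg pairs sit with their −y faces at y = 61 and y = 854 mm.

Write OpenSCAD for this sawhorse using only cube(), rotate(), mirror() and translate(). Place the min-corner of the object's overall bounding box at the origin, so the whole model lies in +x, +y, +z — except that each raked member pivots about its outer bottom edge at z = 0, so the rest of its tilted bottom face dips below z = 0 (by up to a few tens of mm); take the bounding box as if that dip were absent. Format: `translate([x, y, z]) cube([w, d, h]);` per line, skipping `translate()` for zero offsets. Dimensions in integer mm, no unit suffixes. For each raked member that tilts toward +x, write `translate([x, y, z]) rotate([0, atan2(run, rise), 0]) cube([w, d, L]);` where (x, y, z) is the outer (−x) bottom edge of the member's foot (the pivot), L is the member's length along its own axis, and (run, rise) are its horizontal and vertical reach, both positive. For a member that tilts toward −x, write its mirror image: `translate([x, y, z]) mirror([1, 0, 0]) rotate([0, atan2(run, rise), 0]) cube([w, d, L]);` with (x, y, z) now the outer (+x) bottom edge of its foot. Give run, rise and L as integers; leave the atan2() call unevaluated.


// leg length = √(203² + 696²) = 725
// right-leg outer foot x = 2·203 + 97 = 503
// beam min-corner = (203, 0, 696)
translate([203, 0, 696]) cube([97, 953, 63]);
translate([0, 61, 0]) rotate([0, atan2(203, 696), 0]) cube([40, 38, 725]);
translate([503, 61, 0]) mirror([1, 0, 0]) rotate([0, atan2(203, 696), 0]) cube([40, 38, 725]);
translate([0, 854, 0]) rotate([0, atan2(203, 696), 0]) cube([40, 38, 725]);
translate([503, 854, 0]) mirror([1, 0, 0]) rotate([0, atan2(203, 696), 0]) cube([40, 38, 725]);


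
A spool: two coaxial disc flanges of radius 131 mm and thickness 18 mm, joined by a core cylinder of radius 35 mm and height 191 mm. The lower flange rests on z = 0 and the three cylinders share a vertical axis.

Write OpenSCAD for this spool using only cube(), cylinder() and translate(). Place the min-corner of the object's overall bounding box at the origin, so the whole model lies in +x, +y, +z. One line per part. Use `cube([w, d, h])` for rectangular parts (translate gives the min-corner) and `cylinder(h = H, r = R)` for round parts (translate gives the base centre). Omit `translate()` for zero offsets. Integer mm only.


translate([131, 131, 0]) cylinder(h = 18, r = 131);
translate([131, 131, 18]) cylinder(h = 191, r = 35);
translate([131, 131, 209]) cylinder(h = 18, r = 131);


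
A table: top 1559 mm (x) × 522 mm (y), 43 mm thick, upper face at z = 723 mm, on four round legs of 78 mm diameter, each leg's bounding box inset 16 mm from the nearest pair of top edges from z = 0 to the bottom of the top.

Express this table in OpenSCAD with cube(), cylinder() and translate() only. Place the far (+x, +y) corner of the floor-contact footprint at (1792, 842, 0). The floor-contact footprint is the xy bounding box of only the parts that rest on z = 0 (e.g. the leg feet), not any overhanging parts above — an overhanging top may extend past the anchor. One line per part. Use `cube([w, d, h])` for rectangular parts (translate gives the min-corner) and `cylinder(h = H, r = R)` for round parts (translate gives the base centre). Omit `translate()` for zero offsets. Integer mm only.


translate([249, 336, 680]) cube([1559, 522, 43]);
translate([304, 391, 0]) cylinder(h = 680, r = 39);
translate([1753, 391, 0]) cylinder(h = 680, r = 39);
translate([304, 803, 0]) cylinder(h = 680, r = 39);
translate([1753, 803, 0]) cylinder(h = 680, r = 39);


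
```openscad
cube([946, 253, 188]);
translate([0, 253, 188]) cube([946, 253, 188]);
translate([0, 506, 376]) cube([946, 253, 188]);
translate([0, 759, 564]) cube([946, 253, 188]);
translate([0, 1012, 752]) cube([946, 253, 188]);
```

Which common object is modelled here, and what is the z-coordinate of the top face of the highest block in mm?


A staircase. The total rise is 940 mm.

5 identical blocks, each offset up and back from the previous — a staircase. Each step is 188 mm tall and there are 5 of them, so the total rise is 5 × 188 = 940 mm.


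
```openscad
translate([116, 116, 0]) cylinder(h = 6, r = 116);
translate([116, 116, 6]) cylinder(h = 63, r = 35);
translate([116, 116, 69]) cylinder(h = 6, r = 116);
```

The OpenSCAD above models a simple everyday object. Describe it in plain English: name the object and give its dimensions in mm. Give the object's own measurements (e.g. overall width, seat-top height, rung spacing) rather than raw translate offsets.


A spool: two coaxial disc flanges of radius 116 mm and thickness 6 mm, joined by a core cylinder of radius 35 mm and height 63 mm. The lower flange rests on z = 0 and the three cylinders share a vertical axis.


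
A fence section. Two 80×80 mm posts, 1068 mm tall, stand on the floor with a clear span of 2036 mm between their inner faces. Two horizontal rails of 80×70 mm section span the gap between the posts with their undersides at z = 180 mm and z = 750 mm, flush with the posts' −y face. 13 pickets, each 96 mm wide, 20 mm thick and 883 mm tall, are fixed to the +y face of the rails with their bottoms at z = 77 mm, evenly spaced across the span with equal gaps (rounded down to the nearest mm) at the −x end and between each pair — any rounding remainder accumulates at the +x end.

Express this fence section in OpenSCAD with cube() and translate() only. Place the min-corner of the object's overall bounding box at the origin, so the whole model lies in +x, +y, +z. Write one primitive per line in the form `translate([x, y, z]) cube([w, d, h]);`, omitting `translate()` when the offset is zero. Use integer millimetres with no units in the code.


cube([80, 80, 1068]);
translate([2116, 0, 0]) cube([80, 80, 1068]);
translate([80, 0, 180]) cube([2036, 80, 70]);
translate([80, 0, 750]) cube([2036, 80, 70]);
translate([136, 80, 77]) cube([96, 20, 883]);
translate([288, 80, 77]) cube([96, 20, 883]);
translate([440, 80, 77]) cube([96, 20, 883]);
translate([592, 80, 77]) cube([96, 20, 883]);
translate([744, 80, 77]) cube([96, 20, 883]);
translate([896, 80, 77]) cube([96, 20, 883]);
translate([1048, 80, 77]) cube([96, 20, 883]);
translate([1200, 80, 77]) cube([96, 20, 883]);
translate([1352, 80, 77]) cube([96, 20, 883]);
translate([1504, 80, 77]) cube([96, 20, 883]);
translate([1656, 80, 77]) cube([96, 20, 883]);
translate([1808, 80, 77]) cube([96, 20, 883]);
translate([1960, 80, 77]) cube([96, 20, 883]);


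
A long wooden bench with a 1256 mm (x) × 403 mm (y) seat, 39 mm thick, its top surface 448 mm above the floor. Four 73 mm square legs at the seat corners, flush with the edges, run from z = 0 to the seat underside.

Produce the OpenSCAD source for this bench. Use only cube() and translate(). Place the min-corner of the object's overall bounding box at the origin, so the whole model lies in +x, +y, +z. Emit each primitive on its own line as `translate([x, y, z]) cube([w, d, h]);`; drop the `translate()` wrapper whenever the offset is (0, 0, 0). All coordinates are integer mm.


translate([0, 0, 409]) cube([1256, 403, 39]);
cube([73, 73, 409]);
translate([0, 330, 0]) cube([73, 73, 409]);
translate([1183, 0, 0]) cube([73, 73, 409]);
translate([1183, 330, 0]) cube([73, 73, 409]);


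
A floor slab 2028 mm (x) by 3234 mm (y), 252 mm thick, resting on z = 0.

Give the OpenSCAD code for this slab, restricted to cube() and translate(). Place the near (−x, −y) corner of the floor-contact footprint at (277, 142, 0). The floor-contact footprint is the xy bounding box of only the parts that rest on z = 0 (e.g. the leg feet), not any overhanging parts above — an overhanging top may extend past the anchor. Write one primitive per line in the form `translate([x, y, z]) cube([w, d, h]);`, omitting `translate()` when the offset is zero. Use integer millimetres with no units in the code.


translate([277, 142, 0]) cube([2028, 3234, 252]);


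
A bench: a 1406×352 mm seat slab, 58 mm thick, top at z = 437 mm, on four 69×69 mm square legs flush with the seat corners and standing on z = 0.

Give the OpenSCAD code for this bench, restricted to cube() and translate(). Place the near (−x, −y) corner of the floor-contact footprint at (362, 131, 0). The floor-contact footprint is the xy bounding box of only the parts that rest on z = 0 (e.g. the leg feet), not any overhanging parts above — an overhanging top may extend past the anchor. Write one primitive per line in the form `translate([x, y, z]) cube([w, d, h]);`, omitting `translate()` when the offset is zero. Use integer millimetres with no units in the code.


// leg_h = 437 − 58 = 379
translate([362, 131, 379]) cube([1406, 352, 58]);
translate([362, 131, 0]) cube([69, 69, 379]);
translate([362, 414, 0]) cube([69, 69, 379]);
translate([1699, 131, 0]) cube([69, 69, 379]);
translate([1699, 414, 0]) cube([69, 69, 379]);


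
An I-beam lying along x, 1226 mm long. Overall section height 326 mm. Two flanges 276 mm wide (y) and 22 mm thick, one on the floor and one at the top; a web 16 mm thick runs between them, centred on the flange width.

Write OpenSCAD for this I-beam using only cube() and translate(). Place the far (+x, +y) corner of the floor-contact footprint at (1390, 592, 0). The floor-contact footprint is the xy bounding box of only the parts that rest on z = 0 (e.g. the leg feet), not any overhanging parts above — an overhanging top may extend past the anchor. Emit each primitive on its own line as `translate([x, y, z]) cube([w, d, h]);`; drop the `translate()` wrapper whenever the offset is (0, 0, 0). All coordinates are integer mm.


translate([164, 316, 0]) cube([1226, 276, 22]);
translate([164, 446, 22]) cube([1226, 16, 282]);
translate([164, 316, 304]) cube([1226, 276, 22]);


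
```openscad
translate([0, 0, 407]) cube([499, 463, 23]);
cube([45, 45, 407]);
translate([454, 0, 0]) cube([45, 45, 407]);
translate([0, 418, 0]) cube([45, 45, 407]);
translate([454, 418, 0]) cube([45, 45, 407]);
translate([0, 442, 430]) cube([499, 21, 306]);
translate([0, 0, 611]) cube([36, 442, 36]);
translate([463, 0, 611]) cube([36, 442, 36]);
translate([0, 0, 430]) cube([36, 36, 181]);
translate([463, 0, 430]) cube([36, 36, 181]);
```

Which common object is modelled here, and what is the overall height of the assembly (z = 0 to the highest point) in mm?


A chair. The overall height is 736 mm.

A slab on four corner posts with a tall panel at the back — a chair. The seat slab sits at z = 407 with thickness 23, and the 306 mm backrest starts at the seat top, so the overall height is 407 + 23 + 306 = 736 mm.


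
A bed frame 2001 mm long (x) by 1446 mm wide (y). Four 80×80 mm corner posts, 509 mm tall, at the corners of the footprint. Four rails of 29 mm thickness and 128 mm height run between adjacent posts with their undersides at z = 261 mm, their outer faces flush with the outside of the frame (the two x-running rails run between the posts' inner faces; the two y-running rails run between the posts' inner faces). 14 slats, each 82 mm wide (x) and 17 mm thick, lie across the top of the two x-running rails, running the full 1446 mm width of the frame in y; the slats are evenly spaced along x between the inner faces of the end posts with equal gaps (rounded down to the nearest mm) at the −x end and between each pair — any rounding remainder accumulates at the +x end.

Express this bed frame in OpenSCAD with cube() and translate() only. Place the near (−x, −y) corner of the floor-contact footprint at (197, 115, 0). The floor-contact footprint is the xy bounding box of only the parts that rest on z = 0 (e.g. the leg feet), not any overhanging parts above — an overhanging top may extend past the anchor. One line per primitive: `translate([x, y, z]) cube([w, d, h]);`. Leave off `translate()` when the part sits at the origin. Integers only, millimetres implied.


// slat z = rail_z + rail_h = 261 + 128 = 389
// slat gap = ⌊(1841 − 14·82) / 15⌋ = 46
translate([197, 115, 0]) cube([80, 80, 509]);
translate([197, 1481, 0]) cube([80, 80, 509]);
translate([2118, 115, 0]) cube([80, 80, 509]);
translate([2118, 1481, 0]) cube([80, 80, 509]);
translate([277, 115, 261]) cube([1841, 29, 128]);
translate([277, 1532, 261]) cube([1841, 29, 128]);
translate([197, 195, 261]) cube([29, 1286, 128]);
translate([2169, 195, 261]) cube([29, 1286, 128]);
translate([323, 115, 389]) cube([82, 1446, 17]);
translate([451, 115, 389]) cube([82, 1446, 17]);
translate([579, 115, 389]) cube([82, 1446, 17]);
translate([707, 115, 389]) cube([82, 1446, 17]);
translate([835, 115, 389]) cube([82, 1446, 17]);
translate([963, 115, 389]) cube([82, 1446, 17]);
translate([1091, 115, 389]) cube([82, 1446, 17]);
translate([1219, 115, 389]) cube([82, 1446, 17]);
translate([1347, 115, 389]) cube([82, 1446, 17]);
translate([1475, 115, 389]) cube([82, 1446, 17]);
translate([1603, 115, 389]) cube([82, 1446, 17]);
translate([1731, 115, 389]) cube([82, 1446, 17]);
translate([1859, 115, 389]) cube([82, 1446, 17]);
translate([1987, 115, 389]) cube([82, 1446, 17]);


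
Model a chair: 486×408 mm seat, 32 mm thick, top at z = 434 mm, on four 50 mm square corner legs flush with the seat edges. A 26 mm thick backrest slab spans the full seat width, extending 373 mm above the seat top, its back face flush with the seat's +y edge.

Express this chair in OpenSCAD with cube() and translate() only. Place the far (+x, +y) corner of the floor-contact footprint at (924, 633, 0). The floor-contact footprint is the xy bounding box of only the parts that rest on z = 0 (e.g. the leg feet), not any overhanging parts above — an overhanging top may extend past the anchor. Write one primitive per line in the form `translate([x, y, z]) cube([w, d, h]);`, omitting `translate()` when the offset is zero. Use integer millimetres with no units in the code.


translate([438, 225, 402]) cube([486, 408, 32]);
translate([438, 225, 0]) cube([50, 50, 402]);
translate([874, 225, 0]) cube([50, 50, 402]);
translate([438, 583, 0]) cube([50, 50, 402]);
translate([874, 583, 0]) cube([50, 50, 402]);
translate([438, 607, 434]) cube([486, 26, 373]);


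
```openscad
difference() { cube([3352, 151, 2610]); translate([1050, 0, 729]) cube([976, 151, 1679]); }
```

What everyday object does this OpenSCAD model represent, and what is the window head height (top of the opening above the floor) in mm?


A wall with a window opening. The window head height is 2408 mm.

A wall with a rectangular opening subtracted — a window. Sill at z = 729, opening 1679 mm tall, so the head is at 729 + 1679 = 2408 mm.


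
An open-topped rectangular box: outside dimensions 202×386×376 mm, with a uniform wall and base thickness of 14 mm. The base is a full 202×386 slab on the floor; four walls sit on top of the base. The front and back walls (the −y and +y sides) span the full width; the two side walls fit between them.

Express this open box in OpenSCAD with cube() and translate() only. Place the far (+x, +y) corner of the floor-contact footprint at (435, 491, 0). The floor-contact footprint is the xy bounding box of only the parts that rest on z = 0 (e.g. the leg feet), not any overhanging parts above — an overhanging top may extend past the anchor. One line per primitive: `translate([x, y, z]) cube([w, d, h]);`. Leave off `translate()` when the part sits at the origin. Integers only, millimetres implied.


translate([233, 105, 0]) cube([202, 386, 14]);
translate([233, 105, 14]) cube([202, 14, 362]);
translate([233, 477, 14]) cube([202, 14, 362]);
translate([233, 119, 14]) cube([14, 358, 362]);
translate([421, 119, 14]) cube([14, 358, 362]);


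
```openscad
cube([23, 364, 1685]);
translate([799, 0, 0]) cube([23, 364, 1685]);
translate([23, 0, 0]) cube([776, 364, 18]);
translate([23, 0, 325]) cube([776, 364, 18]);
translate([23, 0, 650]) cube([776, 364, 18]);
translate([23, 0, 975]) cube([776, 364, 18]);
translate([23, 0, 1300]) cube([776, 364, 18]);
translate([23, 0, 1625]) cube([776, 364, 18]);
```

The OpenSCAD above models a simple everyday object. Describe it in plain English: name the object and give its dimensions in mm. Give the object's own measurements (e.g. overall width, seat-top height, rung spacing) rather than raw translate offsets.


An open bookshelf. Two side panels, each 23 mm thick, 364 mm deep and 1685 mm tall, stand 822 mm apart (outside-to-outside). Between them sit 6 shelves, each 18 mm thick and 364 mm deep, spanning the full gap between the sides. The bottom shelf rests on the floor (its underside at z = 0) and the clear gap between one shelf's top and the next shelf's underside is 307 mm.


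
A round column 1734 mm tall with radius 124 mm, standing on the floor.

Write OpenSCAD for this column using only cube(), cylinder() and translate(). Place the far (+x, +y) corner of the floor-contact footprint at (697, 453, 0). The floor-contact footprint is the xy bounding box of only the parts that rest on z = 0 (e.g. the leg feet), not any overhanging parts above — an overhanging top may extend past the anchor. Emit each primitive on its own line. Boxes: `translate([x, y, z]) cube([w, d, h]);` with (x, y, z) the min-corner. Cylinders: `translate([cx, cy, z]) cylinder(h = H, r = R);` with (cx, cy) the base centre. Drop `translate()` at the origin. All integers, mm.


translate([573, 329, 0]) cylinder(h = 1734, r = 124);


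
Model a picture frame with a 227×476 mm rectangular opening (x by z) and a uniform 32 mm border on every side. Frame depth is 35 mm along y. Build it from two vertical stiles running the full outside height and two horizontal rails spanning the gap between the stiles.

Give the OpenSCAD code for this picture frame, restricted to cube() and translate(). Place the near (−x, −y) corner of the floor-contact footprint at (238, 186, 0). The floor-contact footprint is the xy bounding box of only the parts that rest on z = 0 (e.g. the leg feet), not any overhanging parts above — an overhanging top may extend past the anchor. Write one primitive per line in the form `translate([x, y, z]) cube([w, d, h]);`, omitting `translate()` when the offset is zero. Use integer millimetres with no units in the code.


translate([238, 186, 0]) cube([32, 35, 540]);
translate([497, 186, 0]) cube([32, 35, 540]);
translate([270, 186, 0]) cube([227, 35, 32]);
translate([270, 186, 508]) cube([227, 35, 32]);


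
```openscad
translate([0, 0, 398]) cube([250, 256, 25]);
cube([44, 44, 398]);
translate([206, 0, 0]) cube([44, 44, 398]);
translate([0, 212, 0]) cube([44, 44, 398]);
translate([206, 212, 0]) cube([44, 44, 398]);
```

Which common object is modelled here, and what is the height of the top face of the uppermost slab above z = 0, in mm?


A stool. The seat height is 423 mm.

A 250×256×25 slab at z = 398 on four corner posts — a stool. The seat top is 398 + 25 = 423 mm.


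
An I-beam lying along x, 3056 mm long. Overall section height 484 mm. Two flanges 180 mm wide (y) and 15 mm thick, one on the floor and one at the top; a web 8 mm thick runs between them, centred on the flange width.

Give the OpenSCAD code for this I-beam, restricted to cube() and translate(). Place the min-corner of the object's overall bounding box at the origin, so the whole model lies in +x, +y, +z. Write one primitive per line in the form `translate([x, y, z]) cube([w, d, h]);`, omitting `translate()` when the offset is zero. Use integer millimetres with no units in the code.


cube([3056, 180, 15]);
translate([0, 86, 15]) cube([3056, 8, 454]);
translate([0, 0, 469]) cube([3056, 180, 15]);


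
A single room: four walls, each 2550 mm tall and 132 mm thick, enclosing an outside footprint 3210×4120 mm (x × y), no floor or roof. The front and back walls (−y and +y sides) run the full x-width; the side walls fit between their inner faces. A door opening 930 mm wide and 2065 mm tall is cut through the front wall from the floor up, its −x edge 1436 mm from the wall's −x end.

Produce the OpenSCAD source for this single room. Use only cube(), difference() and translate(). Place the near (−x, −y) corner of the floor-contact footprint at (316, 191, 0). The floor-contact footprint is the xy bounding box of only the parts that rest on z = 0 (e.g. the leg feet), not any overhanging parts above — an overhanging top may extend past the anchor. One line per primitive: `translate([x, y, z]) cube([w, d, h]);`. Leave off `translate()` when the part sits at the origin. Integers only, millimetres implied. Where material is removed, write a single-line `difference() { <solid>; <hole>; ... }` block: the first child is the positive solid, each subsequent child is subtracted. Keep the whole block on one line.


difference() { translate([316, 191, 0]) cube([3210, 132, 2550]); translate([1752, 191, 0]) cube([930, 132, 2065]); }
translate([316, 4179, 0]) cube([3210, 132, 2550]);
translate([316, 323, 0]) cube([132, 3856, 2550]);
translate([3394, 323, 0]) cube([132, 3856, 2550]);


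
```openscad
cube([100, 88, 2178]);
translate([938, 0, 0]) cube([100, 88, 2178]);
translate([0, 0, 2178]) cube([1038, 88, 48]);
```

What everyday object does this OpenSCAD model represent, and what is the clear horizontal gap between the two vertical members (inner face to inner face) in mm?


A door frame. The clear opening width is 838 mm.

Two 2178 mm tall posts with a header on top — a door frame. The left jamb is 100 mm wide at x = 0; the right jamb starts at x = 938. The clear opening is 938 − 100 = 838 mm.


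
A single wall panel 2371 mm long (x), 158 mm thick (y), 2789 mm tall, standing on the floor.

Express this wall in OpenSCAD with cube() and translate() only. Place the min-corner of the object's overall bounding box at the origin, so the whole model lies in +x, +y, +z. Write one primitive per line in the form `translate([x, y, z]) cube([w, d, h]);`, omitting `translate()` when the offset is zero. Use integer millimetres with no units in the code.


cube([2371, 158, 2789]);


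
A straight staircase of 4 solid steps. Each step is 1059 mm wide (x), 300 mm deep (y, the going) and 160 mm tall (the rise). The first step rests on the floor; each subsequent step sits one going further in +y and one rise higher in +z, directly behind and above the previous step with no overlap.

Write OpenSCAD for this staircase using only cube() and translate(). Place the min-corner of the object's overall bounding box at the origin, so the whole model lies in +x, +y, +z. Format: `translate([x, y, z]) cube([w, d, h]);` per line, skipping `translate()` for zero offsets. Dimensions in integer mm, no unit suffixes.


cube([1059, 300, 160]);
translate([0, 300, 160]) cube([1059, 300, 160]);
translate([0, 600, 320]) cube([1059, 300, 160]);
translate([0, 900, 480]) cube([1059, 300, 160]);


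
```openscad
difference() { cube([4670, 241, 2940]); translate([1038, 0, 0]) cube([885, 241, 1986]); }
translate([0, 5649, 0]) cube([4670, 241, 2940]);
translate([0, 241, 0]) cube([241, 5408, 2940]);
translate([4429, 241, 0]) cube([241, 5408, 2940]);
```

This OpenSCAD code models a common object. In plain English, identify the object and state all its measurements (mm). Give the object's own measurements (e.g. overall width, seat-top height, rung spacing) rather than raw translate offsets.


A single room: four walls, each 2940 mm tall and 241 mm thick, enclosing an outside footprint 4670×5890 mm (x × y), no floor or roof. The front and back walls (−y and +y sides) run the full x-width; the side walls fit between their inner faces. A door opening 885 mm wide and 1986 mm tall is cut through the front wall from the floor up, its −x edge 1038 mm from the wall's −x end.


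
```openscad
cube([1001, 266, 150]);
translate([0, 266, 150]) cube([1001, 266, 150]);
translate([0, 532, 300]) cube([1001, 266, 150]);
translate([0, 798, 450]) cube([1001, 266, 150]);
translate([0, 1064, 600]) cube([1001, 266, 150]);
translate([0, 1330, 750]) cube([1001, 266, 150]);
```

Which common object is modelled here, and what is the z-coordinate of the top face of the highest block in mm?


A staircase. The total rise is 900 mm.

6 identical blocks, each offset up and back from the previous — a staircase. Each step is 150 mm tall and there are 6 of them, so the total rise is 6 × 150 = 900 mm.


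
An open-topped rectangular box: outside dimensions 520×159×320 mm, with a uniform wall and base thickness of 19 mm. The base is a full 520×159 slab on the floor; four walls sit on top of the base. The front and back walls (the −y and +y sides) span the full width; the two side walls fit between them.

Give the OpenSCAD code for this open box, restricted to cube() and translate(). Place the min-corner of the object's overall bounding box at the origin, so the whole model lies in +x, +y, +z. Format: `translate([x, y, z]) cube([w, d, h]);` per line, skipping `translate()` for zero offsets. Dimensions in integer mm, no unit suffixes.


cube([520, 159, 19]);
translate([0, 0, 19]) cube([520, 19, 301]);
translate([0, 140, 19]) cube([520, 19, 301]);
translate([0, 19, 19]) cube([19, 121, 301]);
translate([501, 19, 19]) cube([19, 121, 301]);


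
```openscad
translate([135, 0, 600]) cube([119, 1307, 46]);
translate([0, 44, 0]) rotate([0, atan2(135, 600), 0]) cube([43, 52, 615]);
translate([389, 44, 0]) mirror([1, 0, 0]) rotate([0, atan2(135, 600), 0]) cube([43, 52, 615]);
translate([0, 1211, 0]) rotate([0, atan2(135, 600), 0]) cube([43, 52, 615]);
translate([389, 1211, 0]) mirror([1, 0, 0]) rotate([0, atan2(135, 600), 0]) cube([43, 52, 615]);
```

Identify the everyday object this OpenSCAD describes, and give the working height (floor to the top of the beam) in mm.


A sawhorse. The overall height is 646 mm.

A beam across two mirrored pairs of raked legs — a sawhorse. The beam's underside is at z = 600 (matching the legs' vertical rise in atan2(135, 600)) and the beam is 46 mm tall, so its top is at 600 + 46 = 646 mm. The raked legs top out at the beam's underside, so that is the highest point.


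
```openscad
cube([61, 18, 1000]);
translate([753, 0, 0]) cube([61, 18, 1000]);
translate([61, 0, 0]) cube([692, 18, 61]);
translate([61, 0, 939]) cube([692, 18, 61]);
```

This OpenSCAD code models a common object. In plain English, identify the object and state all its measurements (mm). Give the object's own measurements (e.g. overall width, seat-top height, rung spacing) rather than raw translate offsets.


A rectangular picture frame lying in the x–z plane (depth along y). The opening is 692 mm wide (x) by 878 mm tall (z), surrounded by a border 61 mm wide on all four sides. The frame is 18 mm deep and is made of two full-height vertical stiles with two horizontal rails fitted between them.


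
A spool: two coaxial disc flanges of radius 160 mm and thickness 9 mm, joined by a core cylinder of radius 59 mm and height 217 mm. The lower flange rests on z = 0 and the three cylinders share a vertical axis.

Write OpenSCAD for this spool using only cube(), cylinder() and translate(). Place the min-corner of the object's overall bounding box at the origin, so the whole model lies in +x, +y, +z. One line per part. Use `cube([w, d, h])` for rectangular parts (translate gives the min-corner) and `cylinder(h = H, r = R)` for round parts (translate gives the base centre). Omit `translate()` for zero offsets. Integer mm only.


translate([160, 160, 0]) cylinder(h = 9, r = 160);
translate([160, 160, 9]) cylinder(h = 217, r = 59);
translate([160, 160, 226]) cylinder(h = 9, r = 160);


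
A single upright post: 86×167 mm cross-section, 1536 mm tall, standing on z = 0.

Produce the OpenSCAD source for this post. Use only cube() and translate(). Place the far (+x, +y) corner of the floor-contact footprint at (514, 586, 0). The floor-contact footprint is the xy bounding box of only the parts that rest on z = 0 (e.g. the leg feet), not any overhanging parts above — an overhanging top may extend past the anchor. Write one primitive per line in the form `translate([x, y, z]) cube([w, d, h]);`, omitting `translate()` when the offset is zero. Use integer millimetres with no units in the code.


translate([428, 419, 0]) cube([86, 167, 1536]);


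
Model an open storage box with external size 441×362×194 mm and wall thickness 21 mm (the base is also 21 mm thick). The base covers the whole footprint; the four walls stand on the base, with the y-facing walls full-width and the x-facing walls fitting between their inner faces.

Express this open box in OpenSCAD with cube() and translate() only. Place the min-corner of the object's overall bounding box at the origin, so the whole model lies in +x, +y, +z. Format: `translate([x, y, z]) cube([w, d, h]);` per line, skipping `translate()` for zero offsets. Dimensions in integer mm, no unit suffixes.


cube([441, 362, 21]);
translate([0, 0, 21]) cube([441, 21, 173]);
translate([0, 341, 21]) cube([441, 21, 173]);
translate([0, 21, 21]) cube([21, 320, 173]);
translate([420, 21, 21]) cube([21, 320, 173]);


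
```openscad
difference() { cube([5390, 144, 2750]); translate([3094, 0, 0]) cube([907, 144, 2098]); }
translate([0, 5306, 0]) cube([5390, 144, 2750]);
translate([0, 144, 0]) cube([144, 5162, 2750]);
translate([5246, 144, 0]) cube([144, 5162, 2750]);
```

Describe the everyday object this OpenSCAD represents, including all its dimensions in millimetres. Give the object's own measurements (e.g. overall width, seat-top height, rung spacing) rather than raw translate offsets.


A single room: four walls, each 2750 mm tall and 144 mm thick, enclosing an outside footprint 5390×5450 mm (x × y), no floor or roof. The front and back walls (−y and +y sides) run the full x-width; the side walls fit between their inner faces. A door opening 907 mm wide and 2098 mm tall is cut through the front wall from the floor up, its −x edge 3094 mm from the wall's −x end.


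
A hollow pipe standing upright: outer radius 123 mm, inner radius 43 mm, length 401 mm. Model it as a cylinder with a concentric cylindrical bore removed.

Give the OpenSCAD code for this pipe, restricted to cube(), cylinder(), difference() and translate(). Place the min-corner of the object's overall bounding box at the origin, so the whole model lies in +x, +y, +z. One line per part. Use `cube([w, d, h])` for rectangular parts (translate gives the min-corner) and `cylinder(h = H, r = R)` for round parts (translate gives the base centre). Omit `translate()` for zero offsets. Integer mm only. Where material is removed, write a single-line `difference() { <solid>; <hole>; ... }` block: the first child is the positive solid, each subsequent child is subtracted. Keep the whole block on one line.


difference() { translate([123, 123, 0]) cylinder(h = 401, r = 123); translate([123, 123, 0]) cylinder(h = 401, r = 43); }


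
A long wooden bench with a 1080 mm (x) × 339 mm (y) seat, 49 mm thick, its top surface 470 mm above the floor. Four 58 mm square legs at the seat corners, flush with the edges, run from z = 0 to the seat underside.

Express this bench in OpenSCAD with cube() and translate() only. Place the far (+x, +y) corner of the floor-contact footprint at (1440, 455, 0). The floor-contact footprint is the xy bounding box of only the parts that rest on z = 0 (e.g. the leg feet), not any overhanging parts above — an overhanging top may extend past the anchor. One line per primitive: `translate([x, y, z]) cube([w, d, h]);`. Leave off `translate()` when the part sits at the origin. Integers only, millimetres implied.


// leg_h = 470 − 49 = 421
translate([360, 116, 421]) cube([1080, 339, 49]);
translate([360, 116, 0]) cube([58, 58, 421]);
translate([360, 397, 0]) cube([58, 58, 421]);
translate([1382, 116, 0]) cube([58, 58, 421]);
translate([1382, 397, 0]) cube([58, 58, 421]);


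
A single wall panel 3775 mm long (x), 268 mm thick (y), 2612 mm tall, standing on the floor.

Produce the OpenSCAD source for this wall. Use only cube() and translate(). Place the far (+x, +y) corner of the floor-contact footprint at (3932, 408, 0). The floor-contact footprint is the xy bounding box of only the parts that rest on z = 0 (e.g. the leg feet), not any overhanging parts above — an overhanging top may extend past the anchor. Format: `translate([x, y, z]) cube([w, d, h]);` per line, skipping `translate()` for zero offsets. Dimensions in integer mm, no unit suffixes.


translate([157, 140, 0]) cube([3775, 268, 2612]);


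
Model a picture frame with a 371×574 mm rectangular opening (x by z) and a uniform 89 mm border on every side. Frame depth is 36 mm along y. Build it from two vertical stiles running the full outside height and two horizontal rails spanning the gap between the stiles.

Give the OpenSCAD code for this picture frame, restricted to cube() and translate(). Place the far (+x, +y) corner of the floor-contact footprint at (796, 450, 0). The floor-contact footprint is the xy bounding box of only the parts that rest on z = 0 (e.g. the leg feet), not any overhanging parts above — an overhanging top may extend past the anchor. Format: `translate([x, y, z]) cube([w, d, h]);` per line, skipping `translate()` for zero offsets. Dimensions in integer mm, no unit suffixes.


translate([247, 414, 0]) cube([89, 36, 752]);
translate([707, 414, 0]) cube([89, 36, 752]);
translate([336, 414, 0]) cube([371, 36, 89]);
translate([336, 414, 663]) cube([371, 36, 89]);


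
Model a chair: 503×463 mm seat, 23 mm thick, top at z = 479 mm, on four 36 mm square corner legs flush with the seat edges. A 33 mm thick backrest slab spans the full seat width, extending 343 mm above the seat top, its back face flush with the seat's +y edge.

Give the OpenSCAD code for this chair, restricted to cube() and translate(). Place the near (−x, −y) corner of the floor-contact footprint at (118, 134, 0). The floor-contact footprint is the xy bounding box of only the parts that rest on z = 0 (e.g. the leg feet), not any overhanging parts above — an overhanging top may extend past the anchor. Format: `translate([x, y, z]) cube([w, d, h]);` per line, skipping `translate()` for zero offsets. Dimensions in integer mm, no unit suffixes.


// leg_h = 479 - 23 = 456
translate([118, 134, 456]) cube([503, 463, 23]);
translate([118, 134, 0]) cube([36, 36, 456]);
translate([585, 134, 0]) cube([36, 36, 456]);
translate([118, 561, 0]) cube([36, 36, 456]);
translate([585, 561, 0]) cube([36, 36, 456]);
translate([118, 564, 479]) cube([503, 33, 343]);
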